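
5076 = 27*188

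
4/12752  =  1/3188 = 0.00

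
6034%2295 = 1444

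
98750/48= 2057+7/24  =  2057.29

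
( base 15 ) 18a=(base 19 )ID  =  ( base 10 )355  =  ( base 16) 163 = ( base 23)fa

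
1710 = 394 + 1316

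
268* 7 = 1876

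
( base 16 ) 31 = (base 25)1o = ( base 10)49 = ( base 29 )1K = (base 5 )144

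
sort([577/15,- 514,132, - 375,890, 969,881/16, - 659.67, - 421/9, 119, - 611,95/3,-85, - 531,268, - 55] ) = [ - 659.67,  -  611, - 531, - 514,  -  375, - 85, - 55, - 421/9, 95/3,577/15, 881/16, 119,132 , 268,890, 969]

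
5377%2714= 2663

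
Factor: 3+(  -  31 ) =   -  2^2*7^1  =  - 28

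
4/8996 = 1/2249 = 0.00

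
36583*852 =31168716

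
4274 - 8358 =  - 4084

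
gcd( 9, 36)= 9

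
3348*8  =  26784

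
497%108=65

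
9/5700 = 3/1900=0.00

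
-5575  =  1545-7120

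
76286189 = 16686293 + 59599896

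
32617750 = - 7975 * (-4090)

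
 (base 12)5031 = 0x21e5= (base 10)8677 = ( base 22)hk9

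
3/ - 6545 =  - 1 +6542/6545 = - 0.00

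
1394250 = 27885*50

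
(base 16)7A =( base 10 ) 122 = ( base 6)322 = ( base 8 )172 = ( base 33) 3N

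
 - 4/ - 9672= 1/2418  =  0.00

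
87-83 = 4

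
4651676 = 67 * 69428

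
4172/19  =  4172/19 =219.58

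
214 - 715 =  - 501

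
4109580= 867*4740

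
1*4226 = 4226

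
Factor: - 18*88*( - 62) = 2^5*3^2*11^1*31^1=98208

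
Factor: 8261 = 11^1*751^1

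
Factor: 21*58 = 2^1*3^1*7^1*29^1 = 1218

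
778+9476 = 10254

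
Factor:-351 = - 3^3 *13^1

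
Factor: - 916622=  - 2^1*7^1*233^1 *281^1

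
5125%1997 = 1131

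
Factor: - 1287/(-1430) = 9/10 = 2^ ( - 1)*3^2*5^ ( - 1)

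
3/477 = 1/159 = 0.01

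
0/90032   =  0 = 0.00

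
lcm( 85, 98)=8330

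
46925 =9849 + 37076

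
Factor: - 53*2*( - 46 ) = 4876= 2^2*23^1*53^1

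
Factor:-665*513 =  - 3^3*5^1*7^1*19^2 =-  341145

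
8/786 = 4/393 =0.01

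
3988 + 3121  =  7109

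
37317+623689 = 661006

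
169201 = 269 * 629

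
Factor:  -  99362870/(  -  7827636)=2^( -1)*3^( - 1 )*5^1*23^(  -  1)*79^(-1)*  359^( - 1 )*2417^1*4111^1 =49681435/3913818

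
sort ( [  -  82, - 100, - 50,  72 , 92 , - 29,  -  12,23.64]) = [ - 100, - 82, - 50 , - 29, - 12,23.64,72 , 92]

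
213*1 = 213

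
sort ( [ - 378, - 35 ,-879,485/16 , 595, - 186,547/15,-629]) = [-879,-629, - 378,- 186, - 35, 485/16,547/15,595] 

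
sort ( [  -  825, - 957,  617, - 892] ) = [  -  957, - 892 , - 825,  617 ]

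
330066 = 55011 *6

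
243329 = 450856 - 207527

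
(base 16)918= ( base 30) 2HI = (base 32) 28o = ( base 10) 2328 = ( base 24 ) 410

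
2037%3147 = 2037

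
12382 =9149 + 3233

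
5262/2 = 2631 = 2631.00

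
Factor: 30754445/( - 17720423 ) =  - 5^1*7^( - 1)*17^1*19^1*137^1*139^1* 2531489^( - 1 ) 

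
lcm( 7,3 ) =21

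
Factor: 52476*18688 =980671488=2^10*3^1*73^1*4373^1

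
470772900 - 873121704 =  - 402348804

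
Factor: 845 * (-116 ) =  - 98020 = - 2^2  *  5^1*13^2*29^1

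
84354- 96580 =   -  12226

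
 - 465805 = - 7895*59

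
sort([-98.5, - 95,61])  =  [ - 98.5,-95, 61]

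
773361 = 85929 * 9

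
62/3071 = 62/3071 = 0.02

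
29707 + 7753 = 37460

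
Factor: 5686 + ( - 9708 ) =-4022 = -  2^1  *2011^1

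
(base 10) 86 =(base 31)2O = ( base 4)1112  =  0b1010110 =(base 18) 4e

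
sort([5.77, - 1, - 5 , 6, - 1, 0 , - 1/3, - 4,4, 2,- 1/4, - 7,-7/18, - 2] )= [-7, - 5, - 4, -2, - 1 ,- 1, - 7/18 , - 1/3,  -  1/4, 0, 2, 4 , 5.77, 6 ] 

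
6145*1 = 6145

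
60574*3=181722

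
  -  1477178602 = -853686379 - 623492223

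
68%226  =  68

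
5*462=2310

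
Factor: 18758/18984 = 2^(-2 )*3^(-1 ) * 7^( - 1 )* 83^1=83/84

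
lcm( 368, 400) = 9200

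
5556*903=5017068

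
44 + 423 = 467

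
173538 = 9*19282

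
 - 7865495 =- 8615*913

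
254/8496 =127/4248 = 0.03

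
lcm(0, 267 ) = 0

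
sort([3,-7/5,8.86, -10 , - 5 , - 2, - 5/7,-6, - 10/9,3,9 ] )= [ - 10, - 6, - 5,-2 , - 7/5, - 10/9 , - 5/7,3, 3,8.86 , 9]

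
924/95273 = 924/95273 = 0.01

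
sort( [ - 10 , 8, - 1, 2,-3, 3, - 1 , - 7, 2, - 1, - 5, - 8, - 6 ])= [ - 10, - 8,-7, - 6  , -5, - 3,  -  1, - 1, - 1, 2,2,3,8]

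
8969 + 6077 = 15046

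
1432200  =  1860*770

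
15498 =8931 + 6567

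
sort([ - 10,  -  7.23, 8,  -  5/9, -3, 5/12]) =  [  -  10,  -  7.23, - 3,  -  5/9, 5/12, 8 ] 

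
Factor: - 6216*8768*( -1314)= 2^10* 3^3* 7^1*37^1*73^1*137^1 = 71615480832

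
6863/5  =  6863/5 = 1372.60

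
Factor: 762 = 2^1*3^1*127^1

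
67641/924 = 73+9/44=73.20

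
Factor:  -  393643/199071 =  - 3^ ( - 3)*37^1*73^( - 1) * 101^( - 1)*10639^1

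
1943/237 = 8 + 47/237 = 8.20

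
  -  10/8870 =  -1/887 = -0.00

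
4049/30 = 4049/30 = 134.97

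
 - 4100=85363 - 89463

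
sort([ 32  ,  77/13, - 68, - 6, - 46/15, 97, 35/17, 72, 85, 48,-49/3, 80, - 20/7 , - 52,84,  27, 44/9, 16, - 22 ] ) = [ - 68, - 52, - 22, - 49/3, - 6, - 46/15, - 20/7, 35/17,44/9, 77/13, 16, 27, 32, 48, 72,80, 84, 85, 97]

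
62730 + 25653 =88383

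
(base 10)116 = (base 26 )4c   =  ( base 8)164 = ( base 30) 3Q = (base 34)3E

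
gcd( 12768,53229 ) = 3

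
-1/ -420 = 1/420  =  0.00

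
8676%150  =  126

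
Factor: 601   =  601^1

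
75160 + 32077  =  107237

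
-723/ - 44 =723/44 = 16.43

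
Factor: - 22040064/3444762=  -2^8*3^1*4783^1*574127^ (  -  1) = - 3673344/574127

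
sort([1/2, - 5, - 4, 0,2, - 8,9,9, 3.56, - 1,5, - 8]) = [ - 8, - 8, - 5, - 4, - 1,0,1/2,2, 3.56, 5,9, 9 ]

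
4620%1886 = 848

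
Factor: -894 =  - 2^1 *3^1*149^1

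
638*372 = 237336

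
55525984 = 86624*641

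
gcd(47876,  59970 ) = 2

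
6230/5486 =3115/2743 = 1.14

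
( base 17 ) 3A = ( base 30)21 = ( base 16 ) 3D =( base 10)61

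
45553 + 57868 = 103421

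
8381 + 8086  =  16467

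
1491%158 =69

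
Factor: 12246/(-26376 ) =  - 13/28  =  - 2^( - 2)*7^( - 1)*13^1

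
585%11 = 2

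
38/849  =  38/849 = 0.04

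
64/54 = 1  +  5/27  =  1.19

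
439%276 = 163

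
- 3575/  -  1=3575/1 = 3575.00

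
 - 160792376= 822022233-982814609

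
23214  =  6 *3869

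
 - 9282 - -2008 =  - 7274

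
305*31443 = 9590115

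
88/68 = 1 + 5/17 = 1.29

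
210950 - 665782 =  - 454832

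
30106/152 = 15053/76 = 198.07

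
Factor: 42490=2^1 * 5^1*7^1*607^1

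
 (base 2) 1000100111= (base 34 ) G7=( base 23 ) 10M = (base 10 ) 551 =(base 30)IB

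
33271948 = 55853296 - 22581348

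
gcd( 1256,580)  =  4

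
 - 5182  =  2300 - 7482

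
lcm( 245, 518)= 18130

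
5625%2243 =1139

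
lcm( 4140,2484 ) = 12420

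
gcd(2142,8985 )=3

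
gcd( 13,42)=1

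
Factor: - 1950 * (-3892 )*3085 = 2^3*3^1*5^3 * 7^1*13^1*139^1*617^1 = 23413299000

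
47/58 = 47/58 = 0.81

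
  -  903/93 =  - 301/31 = - 9.71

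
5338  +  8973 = 14311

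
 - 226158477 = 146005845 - 372164322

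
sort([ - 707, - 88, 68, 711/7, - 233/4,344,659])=[- 707, - 88,-233/4,68,711/7,344,659 ] 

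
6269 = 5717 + 552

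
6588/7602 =1098/1267 = 0.87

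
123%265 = 123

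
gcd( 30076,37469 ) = 1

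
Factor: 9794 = 2^1*59^1*83^1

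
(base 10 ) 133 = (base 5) 1013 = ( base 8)205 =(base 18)77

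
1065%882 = 183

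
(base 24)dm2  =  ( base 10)8018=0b1111101010010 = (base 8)17522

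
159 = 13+146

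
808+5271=6079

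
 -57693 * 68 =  - 3923124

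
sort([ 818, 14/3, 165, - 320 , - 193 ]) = [  -  320, - 193,14/3,165, 818]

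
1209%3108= 1209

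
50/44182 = 25/22091 = 0.00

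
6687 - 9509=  - 2822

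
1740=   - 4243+5983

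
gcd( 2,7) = 1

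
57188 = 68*841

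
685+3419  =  4104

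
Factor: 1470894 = 2^1*3^1*245149^1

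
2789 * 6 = 16734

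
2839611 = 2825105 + 14506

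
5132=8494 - 3362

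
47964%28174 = 19790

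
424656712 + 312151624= 736808336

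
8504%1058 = 40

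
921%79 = 52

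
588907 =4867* 121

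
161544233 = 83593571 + 77950662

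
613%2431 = 613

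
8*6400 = 51200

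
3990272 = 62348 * 64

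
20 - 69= - 49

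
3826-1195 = 2631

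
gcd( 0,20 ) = 20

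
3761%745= 36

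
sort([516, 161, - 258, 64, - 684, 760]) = [ - 684,-258, 64,161,516, 760]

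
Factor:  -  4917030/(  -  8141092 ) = 2^ ( - 1) * 3^1 * 5^1 * 163901^1*2035273^(-1)= 2458515/4070546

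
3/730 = 3/730 = 0.00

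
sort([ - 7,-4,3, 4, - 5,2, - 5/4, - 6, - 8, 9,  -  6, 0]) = [-8, - 7, - 6,-6,  -  5,-4 , - 5/4 , 0,2,  3, 4,9 ]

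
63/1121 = 63/1121 = 0.06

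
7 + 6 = 13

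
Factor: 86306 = 2^1*11^1*3923^1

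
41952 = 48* 874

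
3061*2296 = 7028056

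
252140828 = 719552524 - 467411696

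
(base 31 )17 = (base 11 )35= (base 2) 100110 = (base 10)38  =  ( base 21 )1h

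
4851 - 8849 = - 3998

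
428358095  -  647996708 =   -  219638613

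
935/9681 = 935/9681 = 0.10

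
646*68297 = 44119862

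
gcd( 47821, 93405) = 1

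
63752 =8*7969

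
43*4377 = 188211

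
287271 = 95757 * 3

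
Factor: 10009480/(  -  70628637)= - 2^3  *3^(  -  1 ) * 5^1*13^1*127^(  -  1 )*197^ ( - 1)*941^(-1 ) * 19249^1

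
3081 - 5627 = -2546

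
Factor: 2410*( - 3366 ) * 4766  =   - 38662077960 = -2^3*3^2*5^1 * 11^1 * 17^1*241^1*2383^1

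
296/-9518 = -148/4759 = - 0.03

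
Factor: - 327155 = -5^1 * 59^1*1109^1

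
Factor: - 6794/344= - 2^(-2 )*79^1 = - 79/4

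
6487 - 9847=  - 3360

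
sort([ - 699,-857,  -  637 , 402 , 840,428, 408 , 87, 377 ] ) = [ - 857, - 699,  -  637, 87,377,402,408, 428, 840]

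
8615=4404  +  4211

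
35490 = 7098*5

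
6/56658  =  1/9443= 0.00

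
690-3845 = - 3155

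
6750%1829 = 1263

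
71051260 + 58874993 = 129926253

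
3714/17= 3714/17 = 218.47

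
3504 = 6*584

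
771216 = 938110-166894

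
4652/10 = 465 + 1/5 = 465.20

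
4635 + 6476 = 11111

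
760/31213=760/31213 = 0.02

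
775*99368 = 77010200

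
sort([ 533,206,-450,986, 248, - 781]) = [ - 781, - 450,206, 248, 533,986 ]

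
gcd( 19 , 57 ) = 19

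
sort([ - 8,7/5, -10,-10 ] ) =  [  -  10, - 10, - 8, 7/5]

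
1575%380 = 55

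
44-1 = 43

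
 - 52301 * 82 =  - 4288682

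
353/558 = 353/558= 0.63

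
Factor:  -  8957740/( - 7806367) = 2^2*5^1*11^1 * 19^1* 211^( - 1 ) * 2143^1 *36997^(-1 )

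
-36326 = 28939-65265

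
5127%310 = 167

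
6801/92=73 + 85/92=73.92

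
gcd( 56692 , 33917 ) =1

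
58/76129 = 58/76129 = 0.00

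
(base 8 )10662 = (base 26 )6I6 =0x11B2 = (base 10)4530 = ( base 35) 3of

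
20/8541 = 20/8541 = 0.00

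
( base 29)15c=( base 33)U8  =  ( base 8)1746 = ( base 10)998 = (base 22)218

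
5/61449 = 5/61449 = 0.00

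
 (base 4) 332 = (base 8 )76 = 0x3E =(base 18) 38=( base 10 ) 62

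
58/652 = 29/326  =  0.09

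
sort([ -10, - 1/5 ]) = [ - 10,  -  1/5]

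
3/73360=3/73360=0.00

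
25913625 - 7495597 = 18418028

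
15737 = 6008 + 9729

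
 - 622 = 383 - 1005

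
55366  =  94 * 589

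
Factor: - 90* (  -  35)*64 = 201600  =  2^7*3^2*5^2*7^1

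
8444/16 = 2111/4 = 527.75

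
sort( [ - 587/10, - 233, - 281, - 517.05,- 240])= [-517.05, - 281,- 240, - 233,-587/10]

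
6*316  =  1896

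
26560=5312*5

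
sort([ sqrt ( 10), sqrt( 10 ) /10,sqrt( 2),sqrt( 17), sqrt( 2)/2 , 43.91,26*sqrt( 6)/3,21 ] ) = [sqrt( 10)/10  ,  sqrt( 2)/2,sqrt(2 ) , sqrt( 10),sqrt( 17),21,26*sqrt(6 )/3,43.91 ]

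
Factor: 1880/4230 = 2^2*3^( - 2 )=4/9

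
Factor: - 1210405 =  - 5^1*7^1*34583^1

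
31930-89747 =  - 57817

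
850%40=10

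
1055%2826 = 1055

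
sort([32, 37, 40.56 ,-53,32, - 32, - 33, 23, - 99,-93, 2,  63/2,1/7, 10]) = [  -  99, - 93, - 53,-33, - 32, 1/7, 2, 10,23, 63/2, 32 , 32 , 37, 40.56 ] 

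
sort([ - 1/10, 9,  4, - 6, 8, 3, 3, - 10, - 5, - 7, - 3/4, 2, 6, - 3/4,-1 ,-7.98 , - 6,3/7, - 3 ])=[-10, - 7.98, - 7 , - 6 ,-6, -5, - 3, - 1,-3/4, - 3/4, - 1/10,3/7, 2, 3,  3, 4, 6, 8,  9]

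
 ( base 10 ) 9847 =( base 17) 2014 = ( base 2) 10011001110111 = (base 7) 40465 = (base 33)91D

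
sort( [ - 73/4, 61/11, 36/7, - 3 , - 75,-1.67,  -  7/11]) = [ - 75,-73/4, - 3, -1.67, - 7/11, 36/7, 61/11]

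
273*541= 147693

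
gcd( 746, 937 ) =1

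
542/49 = 11 + 3/49 = 11.06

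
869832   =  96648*9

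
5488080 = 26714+5461366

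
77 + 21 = 98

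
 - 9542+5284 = -4258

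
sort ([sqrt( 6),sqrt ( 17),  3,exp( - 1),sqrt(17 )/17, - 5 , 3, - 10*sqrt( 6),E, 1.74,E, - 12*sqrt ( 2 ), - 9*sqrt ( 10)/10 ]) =[ - 10 * sqrt( 6 ), - 12 *sqrt( 2), - 5,  -  9*sqrt( 10) /10,sqrt(17 )/17, exp( - 1 ), 1.74,  sqrt( 6), E,E,3,3,  sqrt( 17)]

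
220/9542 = 110/4771 = 0.02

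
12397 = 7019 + 5378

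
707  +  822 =1529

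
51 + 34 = 85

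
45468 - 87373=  - 41905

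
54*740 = 39960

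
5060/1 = 5060 = 5060.00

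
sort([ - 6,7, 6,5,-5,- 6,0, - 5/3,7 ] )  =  [ - 6,-6 ,  -  5, - 5/3, 0, 5, 6, 7, 7]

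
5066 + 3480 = 8546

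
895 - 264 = 631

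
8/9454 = 4/4727 = 0.00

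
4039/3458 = 577/494 = 1.17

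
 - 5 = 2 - 7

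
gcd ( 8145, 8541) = 9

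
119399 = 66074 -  - 53325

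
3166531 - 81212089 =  - 78045558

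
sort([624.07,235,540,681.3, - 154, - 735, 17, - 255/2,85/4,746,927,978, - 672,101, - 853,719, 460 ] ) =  [ - 853, - 735, - 672, - 154 , - 255/2,17,85/4,101, 235,460,540,624.07, 681.3,719,746,927, 978 ] 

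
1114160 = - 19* ( -58640)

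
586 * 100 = 58600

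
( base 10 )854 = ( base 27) 14H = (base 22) 1GI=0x356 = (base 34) p4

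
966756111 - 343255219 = 623500892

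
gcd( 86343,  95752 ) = 1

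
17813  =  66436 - 48623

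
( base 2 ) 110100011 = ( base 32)D3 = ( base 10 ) 419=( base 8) 643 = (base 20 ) 10j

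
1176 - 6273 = -5097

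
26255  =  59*445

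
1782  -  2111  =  -329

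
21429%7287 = 6855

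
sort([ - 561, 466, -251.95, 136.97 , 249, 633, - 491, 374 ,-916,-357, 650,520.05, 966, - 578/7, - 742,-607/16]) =[ - 916, - 742 ,  -  561, - 491, - 357,  -  251.95, - 578/7,  -  607/16,136.97, 249, 374, 466, 520.05, 633,  650, 966 ] 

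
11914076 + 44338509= 56252585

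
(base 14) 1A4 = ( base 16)154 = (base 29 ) BL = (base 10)340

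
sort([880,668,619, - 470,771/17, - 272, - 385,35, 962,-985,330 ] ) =[ -985, - 470, - 385,-272,35,771/17,330, 619,  668, 880,962]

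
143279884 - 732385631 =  - 589105747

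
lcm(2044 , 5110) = 10220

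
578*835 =482630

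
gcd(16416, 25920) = 864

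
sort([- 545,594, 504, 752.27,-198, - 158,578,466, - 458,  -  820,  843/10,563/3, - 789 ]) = [  -  820, - 789,-545,-458,-198,-158,843/10 , 563/3,466, 504, 578,594,752.27]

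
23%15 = 8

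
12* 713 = 8556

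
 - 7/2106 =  - 7/2106 = - 0.00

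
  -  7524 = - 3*2508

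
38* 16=608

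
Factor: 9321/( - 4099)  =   - 3^1*13^1 *239^1*4099^( - 1 ) 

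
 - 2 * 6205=-12410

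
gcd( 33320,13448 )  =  8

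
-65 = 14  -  79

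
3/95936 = 3/95936 = 0.00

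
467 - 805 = - 338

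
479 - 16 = 463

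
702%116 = 6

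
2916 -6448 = -3532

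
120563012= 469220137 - 348657125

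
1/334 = 1/334 = 0.00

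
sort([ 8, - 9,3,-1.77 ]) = [ - 9, - 1.77,3,  8]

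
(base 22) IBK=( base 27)c8a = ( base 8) 21416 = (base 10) 8974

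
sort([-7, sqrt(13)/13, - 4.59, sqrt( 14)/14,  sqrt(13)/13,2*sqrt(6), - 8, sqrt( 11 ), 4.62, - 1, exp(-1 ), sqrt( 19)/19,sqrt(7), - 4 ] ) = [ - 8,-7, - 4.59, - 4, - 1,sqrt(19 )/19,sqrt( 14)/14, sqrt ( 13) /13, sqrt( 13 ) /13, exp (-1), sqrt (7 ) , sqrt (11), 4.62,2* sqrt(6)]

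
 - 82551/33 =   -  2502 +5/11=-  2501.55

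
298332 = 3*99444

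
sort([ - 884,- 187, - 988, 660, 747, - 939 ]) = [ - 988, - 939, - 884,-187,  660,747]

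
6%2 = 0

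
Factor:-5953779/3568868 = -2^(-2 )*3^2*13^1 * 151^1*277^( - 1)*337^1 * 3221^ (- 1) 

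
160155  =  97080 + 63075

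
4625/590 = 925/118 = 7.84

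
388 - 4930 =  - 4542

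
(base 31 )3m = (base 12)97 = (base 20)5F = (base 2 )1110011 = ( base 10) 115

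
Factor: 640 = 2^7*  5^1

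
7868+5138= 13006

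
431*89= 38359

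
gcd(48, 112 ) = 16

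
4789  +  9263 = 14052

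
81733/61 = 1339 + 54/61 = 1339.89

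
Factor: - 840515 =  - 5^1*13^1*67^1*193^1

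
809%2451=809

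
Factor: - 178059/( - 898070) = 2^( - 1)*3^1*5^ (  -  1)*7^1* 31^(-1)*61^1*139^1 * 2897^( - 1 )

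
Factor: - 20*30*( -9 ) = 2^3*3^3*5^2 = 5400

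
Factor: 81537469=13^1*59^1*106307^1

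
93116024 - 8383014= 84733010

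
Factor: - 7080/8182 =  - 2^2*3^1*5^1*59^1*4091^( - 1 )  =  -3540/4091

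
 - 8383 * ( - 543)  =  4551969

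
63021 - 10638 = 52383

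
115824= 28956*4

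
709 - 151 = 558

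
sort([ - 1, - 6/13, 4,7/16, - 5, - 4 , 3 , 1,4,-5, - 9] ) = [ -9,-5, - 5, - 4, - 1, - 6/13,7/16,1, 3,4, 4 ]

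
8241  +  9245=17486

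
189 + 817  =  1006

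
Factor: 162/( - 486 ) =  -3^(-1) = - 1/3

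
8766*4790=41989140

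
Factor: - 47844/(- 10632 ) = 2^ (-1 )*3^2 = 9/2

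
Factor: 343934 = 2^1*383^1*449^1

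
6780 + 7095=13875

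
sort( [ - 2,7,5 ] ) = [ - 2,5,7] 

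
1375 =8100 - 6725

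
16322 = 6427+9895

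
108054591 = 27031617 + 81022974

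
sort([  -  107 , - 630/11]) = [ - 107,-630/11]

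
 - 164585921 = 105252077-269837998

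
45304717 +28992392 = 74297109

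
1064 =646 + 418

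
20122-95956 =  - 75834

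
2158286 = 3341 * 646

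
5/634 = 5/634 = 0.01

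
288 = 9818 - 9530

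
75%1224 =75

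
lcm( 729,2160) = 58320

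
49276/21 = 2346 + 10/21 = 2346.48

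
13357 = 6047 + 7310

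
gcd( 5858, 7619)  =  1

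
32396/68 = 476  +  7/17=476.41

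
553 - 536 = 17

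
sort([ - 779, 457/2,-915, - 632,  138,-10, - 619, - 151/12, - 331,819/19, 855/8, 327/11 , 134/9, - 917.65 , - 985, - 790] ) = [ - 985, - 917.65, - 915, - 790, - 779, - 632, - 619, - 331,  -  151/12, - 10, 134/9,327/11,  819/19, 855/8, 138,457/2 ]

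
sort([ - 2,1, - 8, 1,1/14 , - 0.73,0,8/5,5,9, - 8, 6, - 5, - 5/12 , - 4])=[ - 8, - 8 ,  -  5,-4,- 2,-0.73, - 5/12, 0,1/14, 1,1,8/5,5,6,  9 ] 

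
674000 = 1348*500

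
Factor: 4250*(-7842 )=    - 33328500= - 2^2*3^1*5^3*17^1*1307^1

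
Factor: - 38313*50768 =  - 1945074384 = -2^4*3^4*11^1 * 19^1 * 43^1*167^1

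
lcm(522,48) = 4176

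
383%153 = 77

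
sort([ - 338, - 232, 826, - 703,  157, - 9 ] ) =[ - 703, - 338, - 232, - 9,157,826 ] 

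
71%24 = 23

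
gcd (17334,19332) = 54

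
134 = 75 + 59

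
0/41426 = 0 =0.00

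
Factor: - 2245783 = -2245783^1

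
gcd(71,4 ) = 1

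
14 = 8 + 6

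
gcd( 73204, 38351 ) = 1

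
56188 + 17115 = 73303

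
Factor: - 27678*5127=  - 2^1*3^2*7^1*659^1 * 1709^1 = -  141905106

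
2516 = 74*34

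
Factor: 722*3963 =2861286 = 2^1*3^1 * 19^2*1321^1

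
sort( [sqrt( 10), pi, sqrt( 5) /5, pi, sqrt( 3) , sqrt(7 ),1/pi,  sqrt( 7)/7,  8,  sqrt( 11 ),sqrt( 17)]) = [1/pi, sqrt( 7)/7,sqrt( 5)/5,  sqrt(3),sqrt( 7 ) , pi, pi , sqrt(10),sqrt(11), sqrt(17),8]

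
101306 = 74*1369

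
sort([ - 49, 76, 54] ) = [ - 49,54, 76 ] 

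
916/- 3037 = -916/3037 =-0.30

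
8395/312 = 8395/312 = 26.91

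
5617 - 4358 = 1259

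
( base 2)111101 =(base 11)56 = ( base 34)1r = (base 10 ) 61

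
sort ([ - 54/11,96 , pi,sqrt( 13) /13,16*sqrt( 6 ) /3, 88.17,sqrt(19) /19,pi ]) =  [ - 54/11,sqrt( 19 ) /19,sqrt( 13 )/13,  pi,pi,16*sqrt ( 6)/3 , 88.17 , 96 ] 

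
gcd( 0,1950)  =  1950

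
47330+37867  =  85197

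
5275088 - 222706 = 5052382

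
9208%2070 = 928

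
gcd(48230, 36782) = 106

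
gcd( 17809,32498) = 1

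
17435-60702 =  -43267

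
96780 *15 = 1451700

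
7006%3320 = 366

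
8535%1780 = 1415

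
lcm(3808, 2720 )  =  19040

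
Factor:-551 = - 19^1 * 29^1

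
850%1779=850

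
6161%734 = 289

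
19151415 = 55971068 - 36819653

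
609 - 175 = 434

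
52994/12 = 26497/6=4416.17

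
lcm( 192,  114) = 3648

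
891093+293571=1184664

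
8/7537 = 8/7537= 0.00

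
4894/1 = 4894= 4894.00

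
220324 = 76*2899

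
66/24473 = 66/24473 = 0.00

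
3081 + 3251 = 6332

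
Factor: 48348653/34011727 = 1049^( - 1)*32423^(-1)*48348653^1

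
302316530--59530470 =361847000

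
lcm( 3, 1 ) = 3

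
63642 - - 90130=153772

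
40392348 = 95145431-54753083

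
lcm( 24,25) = 600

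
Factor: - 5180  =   - 2^2*5^1 *7^1 * 37^1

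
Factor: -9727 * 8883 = - 3^3*7^1*47^1 * 71^1 * 137^1 = - 86404941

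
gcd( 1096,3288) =1096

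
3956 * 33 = 130548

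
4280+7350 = 11630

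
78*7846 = 611988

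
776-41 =735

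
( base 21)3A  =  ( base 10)73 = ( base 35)23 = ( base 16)49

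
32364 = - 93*( - 348 ) 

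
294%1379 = 294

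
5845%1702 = 739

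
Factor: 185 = 5^1*37^1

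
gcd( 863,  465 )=1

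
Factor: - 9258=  - 2^1*3^1*1543^1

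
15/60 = 1/4 = 0.25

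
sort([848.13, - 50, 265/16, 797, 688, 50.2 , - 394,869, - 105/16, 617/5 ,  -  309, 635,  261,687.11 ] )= [ - 394 , -309,-50,-105/16  ,  265/16,50.2,  617/5, 261,635,687.11,688, 797,848.13,  869] 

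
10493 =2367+8126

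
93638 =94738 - 1100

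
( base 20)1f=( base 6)55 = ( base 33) 12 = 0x23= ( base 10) 35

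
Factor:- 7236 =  - 2^2*3^3*67^1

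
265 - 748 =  -483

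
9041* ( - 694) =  - 6274454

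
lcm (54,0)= 0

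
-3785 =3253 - 7038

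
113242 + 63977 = 177219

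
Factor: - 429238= -2^1*157^1 *1367^1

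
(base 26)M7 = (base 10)579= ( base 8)1103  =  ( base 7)1455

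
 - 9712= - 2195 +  - 7517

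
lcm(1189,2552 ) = 104632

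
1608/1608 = 1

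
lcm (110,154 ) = 770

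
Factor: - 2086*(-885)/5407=2^1*3^1*5^1*7^1* 59^1*149^1  *5407^( - 1) =1846110/5407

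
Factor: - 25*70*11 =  - 2^1*5^3*7^1*11^1= -  19250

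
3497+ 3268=6765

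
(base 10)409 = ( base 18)14d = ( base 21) ja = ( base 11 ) 342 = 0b110011001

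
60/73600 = 3/3680 = 0.00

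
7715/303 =25 + 140/303=   25.46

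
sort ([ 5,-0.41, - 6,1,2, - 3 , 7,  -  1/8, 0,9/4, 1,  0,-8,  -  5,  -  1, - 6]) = [ - 8,- 6, - 6, - 5,  -  3, -1, - 0.41,-1/8, 0,0,  1,  1 , 2, 9/4,  5,7 ]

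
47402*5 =237010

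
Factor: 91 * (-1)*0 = 0^1  =  0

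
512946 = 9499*54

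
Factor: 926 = 2^1 * 463^1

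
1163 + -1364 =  - 201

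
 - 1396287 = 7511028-8907315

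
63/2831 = 63/2831 = 0.02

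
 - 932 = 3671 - 4603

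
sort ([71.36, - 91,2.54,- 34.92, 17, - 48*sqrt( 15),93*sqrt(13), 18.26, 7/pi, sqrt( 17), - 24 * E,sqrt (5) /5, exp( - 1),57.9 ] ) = [ - 48 * sqrt( 15 ),  -  91,-24*E,  -  34.92, exp( - 1), sqrt( 5) /5  ,  7/pi,2.54, sqrt (17 ), 17, 18.26 , 57.9, 71.36 , 93*sqrt( 13)] 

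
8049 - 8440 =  - 391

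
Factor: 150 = 2^1*3^1 * 5^2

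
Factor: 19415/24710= 11/14= 2^ ( - 1)*7^(-1)*11^1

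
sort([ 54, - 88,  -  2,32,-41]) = [- 88, - 41, - 2, 32 , 54]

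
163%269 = 163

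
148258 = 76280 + 71978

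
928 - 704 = 224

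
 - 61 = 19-80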